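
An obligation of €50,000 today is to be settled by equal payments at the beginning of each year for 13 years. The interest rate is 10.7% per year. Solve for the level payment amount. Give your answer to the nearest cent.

Level annuity due; solve PV = PMT × [(1 − (1+r)^−n)/r] × (1+r) for PMT.
Periodic rate r = 0.107 per year.
With n = 13: PMT = 50,000 / ([(1 − (1+r)^−n)/r] × (1+r)) = €6,590.91

€6,590.91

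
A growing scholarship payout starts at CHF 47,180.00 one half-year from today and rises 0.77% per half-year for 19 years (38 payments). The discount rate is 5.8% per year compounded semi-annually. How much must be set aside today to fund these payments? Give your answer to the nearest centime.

CHF 1,214,604.51

Periodic rate r = 0.058/2 per half-year; n is counted in half-years.
Growing ordinary annuity: PV = PMT₁ × [1 − ((1+g)/(1+r))^n] / (r − g) = 47,180 × [1 − ((1+0.0077)/(1+r))^38] / (r − 0.0077) = CHF 1,214,604.51.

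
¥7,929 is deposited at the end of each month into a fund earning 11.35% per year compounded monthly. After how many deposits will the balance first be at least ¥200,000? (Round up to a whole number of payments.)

23 payments

Periodic rate r = 0.1135/12 per month; n is counted in months.
Ordinary annuity FV: 200,000 = 7,929 × [((1+r)^n − 1)/r].
(1+r)^n = 1 + 200,000 × r / 7,929, so n = ln(1 + 200,000·r/7,929) / ln(1+r) = 22.73.
Round up to a whole number of payments: n = 23.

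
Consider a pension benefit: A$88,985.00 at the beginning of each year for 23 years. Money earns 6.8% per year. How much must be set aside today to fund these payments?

This is an annuity due: 23 payments of A$88,985.00 at the beginning of each year.
Periodic rate r = 0.068 per year.
PV = PMT × [(1 − (1+r)^−n)/r] × (1+r) = 88,985 × [1 − (1+r)^−23] / r × (1+r) = A$1,089,807.99

A$1,089,807.99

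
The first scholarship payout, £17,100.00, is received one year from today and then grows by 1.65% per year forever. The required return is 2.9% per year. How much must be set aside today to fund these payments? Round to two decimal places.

Periodic rate r = 0.029 per year.
Growing perpetuity (Gordon): PV = PMT₁ / (r − g) = 17,100 / (r − 0.0165) = £1,368,000.00.

£1,368,000.00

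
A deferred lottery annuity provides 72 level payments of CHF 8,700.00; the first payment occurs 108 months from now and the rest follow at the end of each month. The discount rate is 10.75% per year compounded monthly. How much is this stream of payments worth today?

CHF 177,205.59

Ordinary annuity of 72 payments, first payment at period 108.
Periodic rate r = 0.1075/12 per month; n is counted in months.
The ordinary-annuity PV formula values the stream one period before the first payment (period 107); discount that back 107 periods:
PV₀ = 8,700 × [1 − (1+r)^−72] / r × (1+r)^−107 = CHF 177,205.59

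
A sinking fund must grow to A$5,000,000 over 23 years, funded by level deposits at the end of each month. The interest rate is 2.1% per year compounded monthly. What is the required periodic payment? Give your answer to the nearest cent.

A$14,107.31

Level ordinary annuity; solve FV = PMT × [((1+r)^n − 1)/r] for PMT.
Periodic rate r = 0.021/12 per month; n is counted in months.
With n = 276: PMT = 5,000,000 / ([((1+r)^n − 1)/r]) = A$14,107.31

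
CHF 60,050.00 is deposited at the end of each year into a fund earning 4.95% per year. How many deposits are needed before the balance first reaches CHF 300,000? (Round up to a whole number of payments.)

Periodic rate r = 0.0495 per year.
Ordinary annuity FV: 300,000 = 60,050 × [((1+r)^n − 1)/r].
(1+r)^n = 1 + 300,000 × r / 60,050, so n = ln(1 + 300,000·r/60,050) / ln(1+r) = 4.57.
Round up to a whole number of payments: n = 5.

5 payments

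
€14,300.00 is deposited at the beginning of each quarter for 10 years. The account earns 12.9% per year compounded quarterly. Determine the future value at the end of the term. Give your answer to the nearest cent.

€1,171,535.93

This is an annuity due: 40 deposits of €14,300.00 at the beginning of each quarter.
Periodic rate r = 0.129/4 per quarter; n is counted in quarters.
FV = PMT × [((1+r)^n − 1)/r] × (1+r) = 14,300 × [(1+r)^40 − 1] / r × (1+r) = €1,171,535.93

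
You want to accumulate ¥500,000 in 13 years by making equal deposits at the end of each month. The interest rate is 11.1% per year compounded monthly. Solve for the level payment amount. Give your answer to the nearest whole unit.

Level ordinary annuity; solve FV = PMT × [((1+r)^n − 1)/r] for PMT.
Periodic rate r = 0.111/12 per month; n is counted in months.
With n = 156: PMT = 500,000 / ([((1+r)^n − 1)/r]) = ¥1,443

¥1,443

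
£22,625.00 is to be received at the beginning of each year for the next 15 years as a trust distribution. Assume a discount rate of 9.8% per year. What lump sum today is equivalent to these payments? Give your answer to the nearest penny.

This is an annuity due: 15 payments of £22,625.00 at the beginning of each year.
Periodic rate r = 0.098 per year.
PV = PMT × [(1 − (1+r)^−n)/r] × (1+r) = 22,625 × [1 − (1+r)^−15] / r × (1+r) = £191,128.95

£191,128.95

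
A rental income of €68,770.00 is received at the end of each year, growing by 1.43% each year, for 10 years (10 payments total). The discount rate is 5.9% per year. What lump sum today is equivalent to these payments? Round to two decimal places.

Periodic rate r = 0.059 per year.
Growing ordinary annuity: PV = PMT₁ × [1 − ((1+g)/(1+r))^n] / (r − g) = 68,770 × [1 − ((1+0.0143)/(1+r))^10] / (r − 0.0143) = €538,948.01.

€538,948.01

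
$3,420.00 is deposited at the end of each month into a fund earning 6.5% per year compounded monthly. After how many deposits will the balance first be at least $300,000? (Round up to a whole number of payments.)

Periodic rate r = 0.065/12 per month; n is counted in months.
Ordinary annuity FV: 300,000 = 3,420 × [((1+r)^n − 1)/r].
(1+r)^n = 1 + 300,000 × r / 3,420, so n = ln(1 + 300,000·r/3,420) / ln(1+r) = 71.96.
Round up to a whole number of payments: n = 72.

72 payments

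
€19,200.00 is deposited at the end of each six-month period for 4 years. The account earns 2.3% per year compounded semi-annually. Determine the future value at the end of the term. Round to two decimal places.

€159,926.66

This is an ordinary annuity: 8 deposits of €19,200.00 at the end of each six-month period.
Periodic rate r = 0.023/2 per half-year; n is counted in half-years.
FV = PMT × [((1+r)^n − 1)/r] = 19,200 × [(1+r)^8 − 1] / r = €159,926.66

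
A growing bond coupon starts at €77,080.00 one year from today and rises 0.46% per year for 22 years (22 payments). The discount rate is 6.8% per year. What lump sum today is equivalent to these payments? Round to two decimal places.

Periodic rate r = 0.068 per year.
Growing ordinary annuity: PV = PMT₁ × [1 − ((1+g)/(1+r))^n] / (r − g) = 77,080 × [1 − ((1+0.0046)/(1+r))^22] / (r − 0.0046) = €899,447.00.

€899,447.00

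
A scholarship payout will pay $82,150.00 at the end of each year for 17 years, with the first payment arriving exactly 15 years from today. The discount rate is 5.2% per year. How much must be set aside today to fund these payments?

$448,750.38

Ordinary annuity of 17 payments, first payment at period 15.
Periodic rate r = 0.052 per year.
The ordinary-annuity PV formula values the stream one period before the first payment (period 14); discount that back 14 periods:
PV₀ = 82,150 × [1 − (1+r)^−17] / r × (1+r)^−14 = $448,750.38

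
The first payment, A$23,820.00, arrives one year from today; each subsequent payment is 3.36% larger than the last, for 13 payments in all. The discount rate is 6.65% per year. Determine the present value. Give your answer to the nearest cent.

A$242,245.00

Periodic rate r = 0.0665 per year.
Growing ordinary annuity: PV = PMT₁ × [1 − ((1+g)/(1+r))^n] / (r − g) = 23,820 × [1 − ((1+0.0336)/(1+r))^13] / (r − 0.0336) = A$242,245.00.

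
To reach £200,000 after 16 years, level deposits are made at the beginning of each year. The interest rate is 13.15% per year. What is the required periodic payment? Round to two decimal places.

£3,737.54

Level annuity due; solve FV = PMT × [((1+r)^n − 1)/r] × (1+r) for PMT.
Periodic rate r = 0.1315 per year.
With n = 16: PMT = 200,000 / ([((1+r)^n − 1)/r] × (1+r)) = £3,737.54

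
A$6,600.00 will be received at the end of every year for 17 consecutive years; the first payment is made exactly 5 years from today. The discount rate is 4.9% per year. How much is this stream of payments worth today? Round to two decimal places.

A$61,911.65

Ordinary annuity of 17 payments, first payment at period 5.
Periodic rate r = 0.049 per year.
The ordinary-annuity PV formula values the stream one period before the first payment (period 4); discount that back 4 periods:
PV₀ = 6,600 × [1 − (1+r)^−17] / r × (1+r)^−4 = A$61,911.65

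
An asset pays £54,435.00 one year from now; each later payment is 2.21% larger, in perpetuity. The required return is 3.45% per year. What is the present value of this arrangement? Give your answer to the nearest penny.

Periodic rate r = 0.0345 per year.
Growing perpetuity (Gordon): PV = PMT₁ / (r − g) = 54,435 / (r − 0.0221) = £4,389,919.35.

£4,389,919.35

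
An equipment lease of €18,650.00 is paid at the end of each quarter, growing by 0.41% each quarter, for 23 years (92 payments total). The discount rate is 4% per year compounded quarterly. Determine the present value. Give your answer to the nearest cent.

€1,317,099.78

Periodic rate r = 0.04/4 per quarter; n is counted in quarters.
Growing ordinary annuity: PV = PMT₁ × [1 − ((1+g)/(1+r))^n] / (r − g) = 18,650 × [1 − ((1+0.0041)/(1+r))^92] / (r − 0.0041) = €1,317,099.78.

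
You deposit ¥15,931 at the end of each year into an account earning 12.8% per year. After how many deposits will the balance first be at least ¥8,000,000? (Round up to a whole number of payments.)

35 payments

Periodic rate r = 0.128 per year.
Ordinary annuity FV: 8,000,000 = 15,931 × [((1+r)^n − 1)/r].
(1+r)^n = 1 + 8,000,000 × r / 15,931, so n = ln(1 + 8,000,000·r/15,931) / ln(1+r) = 34.69.
Round up to a whole number of payments: n = 35.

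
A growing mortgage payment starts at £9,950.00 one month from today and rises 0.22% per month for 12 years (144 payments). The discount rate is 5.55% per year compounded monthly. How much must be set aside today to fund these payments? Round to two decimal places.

Periodic rate r = 0.0555/12 per month; n is counted in months.
Growing ordinary annuity: PV = PMT₁ × [1 − ((1+g)/(1+r))^n] / (r − g) = 9,950 × [1 − ((1+0.0022)/(1+r))^144] / (r − 0.0022) = £1,205,940.02.

£1,205,940.02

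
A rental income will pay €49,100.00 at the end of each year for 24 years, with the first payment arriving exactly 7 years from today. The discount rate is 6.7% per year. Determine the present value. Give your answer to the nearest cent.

€391,884.66

Ordinary annuity of 24 payments, first payment at period 7.
Periodic rate r = 0.067 per year.
The ordinary-annuity PV formula values the stream one period before the first payment (period 6); discount that back 6 periods:
PV₀ = 49,100 × [1 − (1+r)^−24] / r × (1+r)^−6 = €391,884.66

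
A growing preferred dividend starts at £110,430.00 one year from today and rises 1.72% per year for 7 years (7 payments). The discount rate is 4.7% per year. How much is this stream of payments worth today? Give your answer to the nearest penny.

£678,174.41

Periodic rate r = 0.047 per year.
Growing ordinary annuity: PV = PMT₁ × [1 − ((1+g)/(1+r))^n] / (r − g) = 110,430 × [1 − ((1+0.0172)/(1+r))^7] / (r − 0.0172) = £678,174.41.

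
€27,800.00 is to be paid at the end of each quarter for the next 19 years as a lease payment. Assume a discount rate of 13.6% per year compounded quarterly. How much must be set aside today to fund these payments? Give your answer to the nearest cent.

€753,229.40

This is an ordinary annuity: 76 payments of €27,800.00 at the end of each quarter.
Periodic rate r = 0.136/4 per quarter; n is counted in quarters.
PV = PMT × [(1 − (1+r)^−n)/r] = 27,800 × [1 − (1+r)^−76] / r = €753,229.40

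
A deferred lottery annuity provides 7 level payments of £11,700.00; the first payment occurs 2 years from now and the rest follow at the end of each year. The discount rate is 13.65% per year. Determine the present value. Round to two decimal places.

£44,623.28

Ordinary annuity of 7 payments, first payment at period 2.
Periodic rate r = 0.1365 per year.
The ordinary-annuity PV formula values the stream one period before the first payment (period 1); discount that back 1 periods:
PV₀ = 11,700 × [1 − (1+r)^−7] / r × (1+r)^−1 = £44,623.28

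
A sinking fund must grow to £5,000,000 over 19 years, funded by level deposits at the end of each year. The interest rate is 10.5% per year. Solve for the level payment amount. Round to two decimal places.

Level ordinary annuity; solve FV = PMT × [((1+r)^n − 1)/r] for PMT.
Periodic rate r = 0.105 per year.
With n = 19: PMT = 5,000,000 / ([((1+r)^n − 1)/r]) = £92,653.45

£92,653.45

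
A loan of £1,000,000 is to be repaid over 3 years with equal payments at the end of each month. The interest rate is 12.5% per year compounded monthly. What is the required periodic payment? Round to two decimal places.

£33,453.63

Level ordinary annuity; solve PV = PMT × [(1 − (1+r)^−n)/r] for PMT.
Periodic rate r = 0.125/12 per month; n is counted in months.
With n = 36: PMT = 1,000,000 / ([(1 − (1+r)^−n)/r]) = £33,453.63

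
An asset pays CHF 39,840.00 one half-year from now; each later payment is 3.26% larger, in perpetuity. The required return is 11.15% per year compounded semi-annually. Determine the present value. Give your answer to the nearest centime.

Periodic rate r = 0.1115/2 per half-year.
Growing perpetuity (Gordon): PV = PMT₁ / (r − g) = 39,840 / (r − 0.0326) = CHF 1,720,950.32.

CHF 1,720,950.32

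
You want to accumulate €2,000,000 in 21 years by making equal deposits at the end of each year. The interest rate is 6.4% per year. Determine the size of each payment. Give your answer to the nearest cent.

€47,772.31

Level ordinary annuity; solve FV = PMT × [((1+r)^n − 1)/r] for PMT.
Periodic rate r = 0.064 per year.
With n = 21: PMT = 2,000,000 / ([((1+r)^n − 1)/r]) = €47,772.31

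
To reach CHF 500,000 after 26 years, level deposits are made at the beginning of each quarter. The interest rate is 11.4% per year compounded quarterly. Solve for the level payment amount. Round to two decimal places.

Level annuity due; solve FV = PMT × [((1+r)^n − 1)/r] × (1+r) for PMT.
Periodic rate r = 0.114/4 per quarter; n is counted in quarters.
With n = 104: PMT = 500,000 / ([((1+r)^n − 1)/r] × (1+r)) = CHF 787.73

CHF 787.73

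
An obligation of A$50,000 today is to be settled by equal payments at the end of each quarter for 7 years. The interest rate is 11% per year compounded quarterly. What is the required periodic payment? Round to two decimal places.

Level ordinary annuity; solve PV = PMT × [(1 − (1+r)^−n)/r] for PMT.
Periodic rate r = 0.11/4 per quarter; n is counted in quarters.
With n = 28: PMT = 50,000 / ([(1 − (1+r)^−n)/r]) = A$2,583.87

A$2,583.87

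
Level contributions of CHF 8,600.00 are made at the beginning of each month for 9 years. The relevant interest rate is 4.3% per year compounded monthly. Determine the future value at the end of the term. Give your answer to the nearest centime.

This is an annuity due: 108 deposits of CHF 8,600.00 at the beginning of each month.
Periodic rate r = 0.043/12 per month; n is counted in months.
FV = PMT × [((1+r)^n − 1)/r] × (1+r) = 8,600 × [(1+r)^108 − 1] / r × (1+r) = CHF 1,135,747.01

CHF 1,135,747.01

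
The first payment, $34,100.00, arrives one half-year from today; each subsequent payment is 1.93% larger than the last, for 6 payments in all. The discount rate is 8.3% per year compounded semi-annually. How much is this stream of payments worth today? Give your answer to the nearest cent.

$186,271.84

Periodic rate r = 0.083/2 per half-year; n is counted in half-years.
Growing ordinary annuity: PV = PMT₁ × [1 − ((1+g)/(1+r))^n] / (r − g) = 34,100 × [1 − ((1+0.0193)/(1+r))^6] / (r − 0.0193) = $186,271.84.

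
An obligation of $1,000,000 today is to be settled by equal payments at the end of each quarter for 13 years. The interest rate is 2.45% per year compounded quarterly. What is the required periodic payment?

$22,513.90

Level ordinary annuity; solve PV = PMT × [(1 − (1+r)^−n)/r] for PMT.
Periodic rate r = 0.0245/4 per quarter; n is counted in quarters.
With n = 52: PMT = 1,000,000 / ([(1 − (1+r)^−n)/r]) = $22,513.90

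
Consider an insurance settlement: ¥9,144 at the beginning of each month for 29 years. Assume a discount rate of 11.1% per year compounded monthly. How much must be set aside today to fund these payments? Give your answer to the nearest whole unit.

This is an annuity due: 348 payments of ¥9,144 at the beginning of each month.
Periodic rate r = 0.111/12 per month; n is counted in months.
PV = PMT × [(1 − (1+r)^−n)/r] × (1+r) = 9,144 × [1 − (1+r)^−348] / r × (1+r) = ¥957,187

¥957,187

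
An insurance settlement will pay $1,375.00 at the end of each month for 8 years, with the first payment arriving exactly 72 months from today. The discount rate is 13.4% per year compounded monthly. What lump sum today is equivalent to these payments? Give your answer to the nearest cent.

$36,696.76

Ordinary annuity of 96 payments, first payment at period 72.
Periodic rate r = 0.134/12 per month; n is counted in months.
The ordinary-annuity PV formula values the stream one period before the first payment (period 71); discount that back 71 periods:
PV₀ = 1,375 × [1 − (1+r)^−96] / r × (1+r)^−71 = $36,696.76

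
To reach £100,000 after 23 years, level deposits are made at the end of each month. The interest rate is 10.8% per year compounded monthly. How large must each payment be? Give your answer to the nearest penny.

£82.90

Level ordinary annuity; solve FV = PMT × [((1+r)^n − 1)/r] for PMT.
Periodic rate r = 0.108/12 per month; n is counted in months.
With n = 276: PMT = 100,000 / ([((1+r)^n − 1)/r]) = £82.90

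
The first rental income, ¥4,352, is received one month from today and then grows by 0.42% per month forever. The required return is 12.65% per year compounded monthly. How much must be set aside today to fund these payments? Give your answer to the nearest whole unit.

Periodic rate r = 0.1265/12 per month.
Growing perpetuity (Gordon): PV = PMT₁ / (r − g) = 4,352 / (r − 0.0042) = ¥686,255.

¥686,255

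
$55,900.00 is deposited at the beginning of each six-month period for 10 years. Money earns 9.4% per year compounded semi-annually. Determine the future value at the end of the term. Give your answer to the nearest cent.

This is an annuity due: 20 deposits of $55,900.00 at the beginning of each six-month period.
Periodic rate r = 0.094/2 per half-year; n is counted in half-years.
FV = PMT × [((1+r)^n − 1)/r] × (1+r) = 55,900 × [(1+r)^20 − 1] / r × (1+r) = $1,875,023.31

$1,875,023.31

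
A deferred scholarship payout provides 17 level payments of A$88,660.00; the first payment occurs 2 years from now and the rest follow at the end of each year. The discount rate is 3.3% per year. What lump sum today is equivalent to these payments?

Ordinary annuity of 17 payments, first payment at period 2.
Periodic rate r = 0.033 per year.
The ordinary-annuity PV formula values the stream one period before the first payment (period 1); discount that back 1 periods:
PV₀ = 88,660 × [1 − (1+r)^−17] / r × (1+r)^−1 = A$1,103,197.02

A$1,103,197.02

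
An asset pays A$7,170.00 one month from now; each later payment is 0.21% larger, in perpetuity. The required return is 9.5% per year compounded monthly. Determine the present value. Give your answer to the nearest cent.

Periodic rate r = 0.095/12 per month.
Growing perpetuity (Gordon): PV = PMT₁ / (r − g) = 7,170 / (r − 0.0021) = A$1,232,664.76.

A$1,232,664.76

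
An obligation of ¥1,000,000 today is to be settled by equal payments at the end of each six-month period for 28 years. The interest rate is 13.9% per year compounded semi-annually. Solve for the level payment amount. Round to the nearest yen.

¥71,152

Level ordinary annuity; solve PV = PMT × [(1 − (1+r)^−n)/r] for PMT.
Periodic rate r = 0.139/2 per half-year; n is counted in half-years.
With n = 56: PMT = 1,000,000 / ([(1 − (1+r)^−n)/r]) = ¥71,152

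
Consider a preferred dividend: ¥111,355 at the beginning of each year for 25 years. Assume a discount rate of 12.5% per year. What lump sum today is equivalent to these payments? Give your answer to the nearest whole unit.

This is an annuity due: 25 payments of ¥111,355 at the beginning of each year.
Periodic rate r = 0.125 per year.
PV = PMT × [(1 − (1+r)^−n)/r] × (1+r) = 111,355 × [1 − (1+r)^−25] / r × (1+r) = ¥949,455

¥949,455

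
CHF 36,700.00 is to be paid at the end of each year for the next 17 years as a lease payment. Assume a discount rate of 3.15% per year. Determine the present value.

This is an ordinary annuity: 17 payments of CHF 36,700.00 at the end of each year.
Periodic rate r = 0.0315 per year.
PV = PMT × [(1 − (1+r)^−n)/r] = 36,700 × [1 − (1+r)^−17] / r = CHF 477,411.77

CHF 477,411.77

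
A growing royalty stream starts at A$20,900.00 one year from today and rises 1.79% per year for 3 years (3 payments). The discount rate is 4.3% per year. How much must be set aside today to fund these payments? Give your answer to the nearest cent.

Periodic rate r = 0.043 per year.
Growing ordinary annuity: PV = PMT₁ × [1 − ((1+g)/(1+r))^n] / (r − g) = 20,900 × [1 − ((1+0.0179)/(1+r))^3] / (r − 0.0179) = A$58,679.98.

A$58,679.98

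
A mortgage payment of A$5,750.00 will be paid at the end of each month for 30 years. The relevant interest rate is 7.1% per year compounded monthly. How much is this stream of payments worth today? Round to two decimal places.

This is an ordinary annuity: 360 payments of A$5,750.00 at the end of each month.
Periodic rate r = 0.071/12 per month; n is counted in months.
PV = PMT × [(1 − (1+r)^−n)/r] = 5,750 × [1 − (1+r)^−360] / r = A$855,614.07

A$855,614.07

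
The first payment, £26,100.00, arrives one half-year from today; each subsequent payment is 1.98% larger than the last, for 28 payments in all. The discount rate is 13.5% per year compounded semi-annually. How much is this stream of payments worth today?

Periodic rate r = 0.135/2 per half-year; n is counted in half-years.
Growing ordinary annuity: PV = PMT₁ × [1 − ((1+g)/(1+r))^n] / (r − g) = 26,100 × [1 − ((1+0.0198)/(1+r))^28] / (r − 0.0198) = £395,030.45.

£395,030.45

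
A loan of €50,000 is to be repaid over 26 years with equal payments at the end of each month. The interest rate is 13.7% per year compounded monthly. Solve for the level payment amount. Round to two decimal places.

€587.86

Level ordinary annuity; solve PV = PMT × [(1 − (1+r)^−n)/r] for PMT.
Periodic rate r = 0.137/12 per month; n is counted in months.
With n = 312: PMT = 50,000 / ([(1 − (1+r)^−n)/r]) = €587.86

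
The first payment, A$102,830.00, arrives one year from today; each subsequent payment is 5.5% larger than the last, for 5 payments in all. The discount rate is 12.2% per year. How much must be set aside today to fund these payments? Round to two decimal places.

Periodic rate r = 0.122 per year.
Growing ordinary annuity: PV = PMT₁ × [1 − ((1+g)/(1+r))^n] / (r − g) = 102,830 × [1 − ((1+0.055)/(1+r))^5] / (r − 0.055) = A$406,687.94.

A$406,687.94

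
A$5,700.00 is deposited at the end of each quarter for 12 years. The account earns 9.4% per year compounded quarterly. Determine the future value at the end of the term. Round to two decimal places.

A$497,092.36

This is an ordinary annuity: 48 deposits of A$5,700.00 at the end of each quarter.
Periodic rate r = 0.094/4 per quarter; n is counted in quarters.
FV = PMT × [((1+r)^n − 1)/r] = 5,700 × [(1+r)^48 − 1] / r = A$497,092.36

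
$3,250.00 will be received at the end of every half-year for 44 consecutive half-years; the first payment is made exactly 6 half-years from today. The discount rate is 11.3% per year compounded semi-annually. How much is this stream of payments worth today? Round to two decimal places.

Ordinary annuity of 44 payments, first payment at period 6.
Periodic rate r = 0.113/2 per half-year; n is counted in half-years.
The ordinary-annuity PV formula values the stream one period before the first payment (period 5); discount that back 5 periods:
PV₀ = 3,250 × [1 − (1+r)^−44] / r × (1+r)^−5 = $39,808.09

$39,808.09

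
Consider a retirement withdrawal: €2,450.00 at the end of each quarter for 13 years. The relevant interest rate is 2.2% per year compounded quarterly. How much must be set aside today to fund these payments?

This is an ordinary annuity: 52 payments of €2,450.00 at the end of each quarter.
Periodic rate r = 0.022/4 per quarter; n is counted in quarters.
PV = PMT × [(1 − (1+r)^−n)/r] = 2,450 × [1 − (1+r)^−52] / r = €110,538.85

€110,538.85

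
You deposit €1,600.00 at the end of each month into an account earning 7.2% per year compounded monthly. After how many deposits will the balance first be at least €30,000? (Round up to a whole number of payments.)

18 payments

Periodic rate r = 0.072/12 per month; n is counted in months.
Ordinary annuity FV: 30,000 = 1,600 × [((1+r)^n − 1)/r].
(1+r)^n = 1 + 30,000 × r / 1,600, so n = ln(1 + 30,000·r/1,600) / ln(1+r) = 17.82.
Round up to a whole number of payments: n = 18.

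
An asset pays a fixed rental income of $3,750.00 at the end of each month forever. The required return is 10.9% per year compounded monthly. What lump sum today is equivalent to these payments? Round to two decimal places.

$412,844.04

Periodic rate r = 0.109/12 per month.
Level perpetuity: PV = PMT / r = 3,750 / (0.109/12) = $412,844.04.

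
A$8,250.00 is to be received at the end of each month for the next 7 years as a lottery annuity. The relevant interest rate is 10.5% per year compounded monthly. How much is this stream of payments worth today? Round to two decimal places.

A$489,304.31

This is an ordinary annuity: 84 payments of A$8,250.00 at the end of each month.
Periodic rate r = 0.105/12 per month; n is counted in months.
PV = PMT × [(1 − (1+r)^−n)/r] = 8,250 × [1 − (1+r)^−84] / r = A$489,304.31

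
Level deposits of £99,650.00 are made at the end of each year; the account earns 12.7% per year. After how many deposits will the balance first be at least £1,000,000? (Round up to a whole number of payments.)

7 payments

Periodic rate r = 0.127 per year.
Ordinary annuity FV: 1,000,000 = 99,650 × [((1+r)^n − 1)/r].
(1+r)^n = 1 + 1,000,000 × r / 99,650, so n = ln(1 + 1,000,000·r/99,650) / ln(1+r) = 6.87.
Round up to a whole number of payments: n = 7.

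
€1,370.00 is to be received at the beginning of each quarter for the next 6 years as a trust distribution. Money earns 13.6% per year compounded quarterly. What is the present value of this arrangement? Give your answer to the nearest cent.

€22,988.75

This is an annuity due: 24 payments of €1,370.00 at the beginning of each quarter.
Periodic rate r = 0.136/4 per quarter; n is counted in quarters.
PV = PMT × [(1 − (1+r)^−n)/r] × (1+r) = 1,370 × [1 − (1+r)^−24] / r × (1+r) = €22,988.75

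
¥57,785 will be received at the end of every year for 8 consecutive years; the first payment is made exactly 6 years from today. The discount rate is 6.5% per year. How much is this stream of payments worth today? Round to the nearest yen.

Ordinary annuity of 8 payments, first payment at period 6.
Periodic rate r = 0.065 per year.
The ordinary-annuity PV formula values the stream one period before the first payment (period 5); discount that back 5 periods:
PV₀ = 57,785 × [1 − (1+r)^−8] / r × (1+r)^−5 = ¥256,800

¥256,800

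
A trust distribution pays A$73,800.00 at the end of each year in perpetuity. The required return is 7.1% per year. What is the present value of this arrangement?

Periodic rate r = 0.071 per year.
Level perpetuity: PV = PMT / r = 73,800 / (0.071) = A$1,039,436.62.

A$1,039,436.62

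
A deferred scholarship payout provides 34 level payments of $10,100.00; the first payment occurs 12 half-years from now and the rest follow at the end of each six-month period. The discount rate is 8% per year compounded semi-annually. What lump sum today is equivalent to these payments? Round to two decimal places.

Ordinary annuity of 34 payments, first payment at period 12.
Periodic rate r = 0.08/2 per half-year; n is counted in half-years.
The ordinary-annuity PV formula values the stream one period before the first payment (period 11); discount that back 11 periods:
PV₀ = 10,100 × [1 − (1+r)^−34] / r × (1+r)^−11 = $120,791.59

$120,791.59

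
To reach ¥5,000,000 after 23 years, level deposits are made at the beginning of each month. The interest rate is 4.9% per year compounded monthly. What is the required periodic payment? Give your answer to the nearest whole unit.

¥9,779

Level annuity due; solve FV = PMT × [((1+r)^n − 1)/r] × (1+r) for PMT.
Periodic rate r = 0.049/12 per month; n is counted in months.
With n = 276: PMT = 5,000,000 / ([((1+r)^n − 1)/r] × (1+r)) = ¥9,779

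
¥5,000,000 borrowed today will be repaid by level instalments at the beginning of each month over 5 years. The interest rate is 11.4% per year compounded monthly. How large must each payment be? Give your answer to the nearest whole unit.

¥108,680

Level annuity due; solve PV = PMT × [(1 − (1+r)^−n)/r] × (1+r) for PMT.
Periodic rate r = 0.114/12 per month; n is counted in months.
With n = 60: PMT = 5,000,000 / ([(1 − (1+r)^−n)/r] × (1+r)) = ¥108,680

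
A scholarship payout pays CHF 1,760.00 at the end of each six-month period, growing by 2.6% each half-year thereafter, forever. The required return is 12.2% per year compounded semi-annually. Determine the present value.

Periodic rate r = 0.122/2 per half-year.
Growing perpetuity (Gordon): PV = PMT₁ / (r − g) = 1,760 / (r − 0.026) = CHF 50,285.71.

CHF 50,285.71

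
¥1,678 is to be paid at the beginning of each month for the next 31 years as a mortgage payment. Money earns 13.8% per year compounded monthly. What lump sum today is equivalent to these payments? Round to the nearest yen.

This is an annuity due: 372 payments of ¥1,678 at the beginning of each month.
Periodic rate r = 0.138/12 per month; n is counted in months.
PV = PMT × [(1 − (1+r)^−n)/r] × (1+r) = 1,678 × [1 − (1+r)^−372] / r × (1+r) = ¥145,493

¥145,493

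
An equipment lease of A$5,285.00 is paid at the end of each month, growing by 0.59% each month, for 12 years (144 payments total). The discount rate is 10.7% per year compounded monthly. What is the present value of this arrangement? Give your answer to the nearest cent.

Periodic rate r = 0.107/12 per month; n is counted in months.
Growing ordinary annuity: PV = PMT₁ × [1 − ((1+g)/(1+r))^n] / (r − g) = 5,285 × [1 − ((1+0.0059)/(1+r))^144] / (r − 0.0059) = A$613,658.27.

A$613,658.27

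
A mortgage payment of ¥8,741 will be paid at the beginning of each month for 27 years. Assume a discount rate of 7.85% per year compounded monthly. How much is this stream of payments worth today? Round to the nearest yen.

This is an annuity due: 324 payments of ¥8,741 at the beginning of each month.
Periodic rate r = 0.0785/12 per month; n is counted in months.
PV = PMT × [(1 − (1+r)^−n)/r] × (1+r) = 8,741 × [1 − (1+r)^−324] / r × (1+r) = ¥1,182,309

¥1,182,309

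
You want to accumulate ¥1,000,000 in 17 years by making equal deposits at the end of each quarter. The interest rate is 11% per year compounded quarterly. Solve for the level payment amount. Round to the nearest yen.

¥5,163

Level ordinary annuity; solve FV = PMT × [((1+r)^n − 1)/r] for PMT.
Periodic rate r = 0.11/4 per quarter; n is counted in quarters.
With n = 68: PMT = 1,000,000 / ([((1+r)^n − 1)/r]) = ¥5,163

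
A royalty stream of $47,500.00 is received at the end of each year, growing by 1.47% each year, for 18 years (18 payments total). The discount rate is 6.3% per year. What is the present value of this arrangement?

Periodic rate r = 0.063 per year.
Growing ordinary annuity: PV = PMT₁ × [1 − ((1+g)/(1+r))^n] / (r − g) = 47,500 × [1 − ((1+0.0147)/(1+r))^18] / (r − 0.0147) = $557,617.30.

$557,617.30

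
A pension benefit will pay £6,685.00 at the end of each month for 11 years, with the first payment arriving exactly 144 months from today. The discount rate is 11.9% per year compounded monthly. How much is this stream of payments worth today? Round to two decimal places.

Ordinary annuity of 132 payments, first payment at period 144.
Periodic rate r = 0.119/12 per month; n is counted in months.
The ordinary-annuity PV formula values the stream one period before the first payment (period 143); discount that back 143 periods:
PV₀ = 6,685 × [1 − (1+r)^−132] / r × (1+r)^−143 = £119,710.45

£119,710.45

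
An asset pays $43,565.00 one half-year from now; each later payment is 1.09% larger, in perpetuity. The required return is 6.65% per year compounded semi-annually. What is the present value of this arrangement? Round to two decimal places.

Periodic rate r = 0.0665/2 per half-year.
Growing perpetuity (Gordon): PV = PMT₁ / (r − g) = 43,565 / (r − 0.0109) = $1,949,217.00.

$1,949,217.00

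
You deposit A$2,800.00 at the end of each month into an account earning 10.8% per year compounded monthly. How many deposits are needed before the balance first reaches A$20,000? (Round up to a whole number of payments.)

7 payments

Periodic rate r = 0.108/12 per month; n is counted in months.
Ordinary annuity FV: 20,000 = 2,800 × [((1+r)^n − 1)/r].
(1+r)^n = 1 + 20,000 × r / 2,800, so n = ln(1 + 20,000·r/2,800) / ln(1+r) = 6.95.
Round up to a whole number of payments: n = 7.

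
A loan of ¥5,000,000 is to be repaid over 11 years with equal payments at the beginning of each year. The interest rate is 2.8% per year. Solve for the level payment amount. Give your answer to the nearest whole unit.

Level annuity due; solve PV = PMT × [(1 − (1+r)^−n)/r] × (1+r) for PMT.
Periodic rate r = 0.028 per year.
With n = 11: PMT = 5,000,000 / ([(1 − (1+r)^−n)/r] × (1+r)) = ¥519,862

¥519,862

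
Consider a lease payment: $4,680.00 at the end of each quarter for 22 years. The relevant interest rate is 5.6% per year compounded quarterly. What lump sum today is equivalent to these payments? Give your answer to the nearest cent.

$235,934.94

This is an ordinary annuity: 88 payments of $4,680.00 at the end of each quarter.
Periodic rate r = 0.056/4 per quarter; n is counted in quarters.
PV = PMT × [(1 − (1+r)^−n)/r] = 4,680 × [1 − (1+r)^−88] / r = $235,934.94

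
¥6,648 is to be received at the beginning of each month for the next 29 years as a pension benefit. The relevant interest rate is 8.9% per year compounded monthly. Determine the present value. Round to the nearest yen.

¥833,997

This is an annuity due: 348 payments of ¥6,648 at the beginning of each month.
Periodic rate r = 0.089/12 per month; n is counted in months.
PV = PMT × [(1 − (1+r)^−n)/r] × (1+r) = 6,648 × [1 − (1+r)^−348] / r × (1+r) = ¥833,997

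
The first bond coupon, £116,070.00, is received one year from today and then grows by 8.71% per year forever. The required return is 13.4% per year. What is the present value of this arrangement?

Periodic rate r = 0.134 per year.
Growing perpetuity (Gordon): PV = PMT₁ / (r − g) = 116,070 / (r − 0.0871) = £2,474,840.09.

£2,474,840.09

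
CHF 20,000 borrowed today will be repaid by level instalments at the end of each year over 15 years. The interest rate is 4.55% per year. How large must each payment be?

CHF 1,868.68

Level ordinary annuity; solve PV = PMT × [(1 − (1+r)^−n)/r] for PMT.
Periodic rate r = 0.0455 per year.
With n = 15: PMT = 20,000 / ([(1 − (1+r)^−n)/r]) = CHF 1,868.68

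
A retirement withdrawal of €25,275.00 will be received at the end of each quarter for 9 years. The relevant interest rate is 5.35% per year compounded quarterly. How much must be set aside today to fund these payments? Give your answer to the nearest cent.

This is an ordinary annuity: 36 payments of €25,275.00 at the end of each quarter.
Periodic rate r = 0.0535/4 per quarter; n is counted in quarters.
PV = PMT × [(1 − (1+r)^−n)/r] = 25,275 × [1 − (1+r)^−36] / r = €718,412.79

€718,412.79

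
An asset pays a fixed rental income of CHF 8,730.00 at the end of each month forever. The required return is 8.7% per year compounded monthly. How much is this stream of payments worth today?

Periodic rate r = 0.087/12 per month.
Level perpetuity: PV = PMT / r = 8,730 / (0.087/12) = CHF 1,204,137.93.

CHF 1,204,137.93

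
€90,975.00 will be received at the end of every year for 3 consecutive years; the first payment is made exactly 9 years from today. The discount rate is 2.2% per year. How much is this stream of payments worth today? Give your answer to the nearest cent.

€219,585.12

Ordinary annuity of 3 payments, first payment at period 9.
Periodic rate r = 0.022 per year.
The ordinary-annuity PV formula values the stream one period before the first payment (period 8); discount that back 8 periods:
PV₀ = 90,975 × [1 − (1+r)^−3] / r × (1+r)^−8 = €219,585.12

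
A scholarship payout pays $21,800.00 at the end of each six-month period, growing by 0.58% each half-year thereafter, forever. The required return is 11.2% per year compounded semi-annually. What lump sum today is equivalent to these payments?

$434,262.95

Periodic rate r = 0.112/2 per half-year.
Growing perpetuity (Gordon): PV = PMT₁ / (r − g) = 21,800 / (r − 0.0058) = $434,262.95.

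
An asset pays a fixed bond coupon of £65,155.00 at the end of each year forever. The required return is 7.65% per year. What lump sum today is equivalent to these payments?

Periodic rate r = 0.0765 per year.
Level perpetuity: PV = PMT / r = 65,155 / (0.0765) = £851,699.35.

£851,699.35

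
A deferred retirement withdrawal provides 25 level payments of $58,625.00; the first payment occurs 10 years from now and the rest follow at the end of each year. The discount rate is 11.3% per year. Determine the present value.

$184,326.81

Ordinary annuity of 25 payments, first payment at period 10.
Periodic rate r = 0.113 per year.
The ordinary-annuity PV formula values the stream one period before the first payment (period 9); discount that back 9 periods:
PV₀ = 58,625 × [1 − (1+r)^−25] / r × (1+r)^−9 = $184,326.81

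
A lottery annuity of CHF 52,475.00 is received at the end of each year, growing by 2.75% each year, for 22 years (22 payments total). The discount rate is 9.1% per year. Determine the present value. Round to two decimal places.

Periodic rate r = 0.091 per year.
Growing ordinary annuity: PV = PMT₁ × [1 − ((1+g)/(1+r))^n] / (r − g) = 52,475 × [1 − ((1+0.0275)/(1+r))^22] / (r − 0.0275) = CHF 605,458.23.

CHF 605,458.23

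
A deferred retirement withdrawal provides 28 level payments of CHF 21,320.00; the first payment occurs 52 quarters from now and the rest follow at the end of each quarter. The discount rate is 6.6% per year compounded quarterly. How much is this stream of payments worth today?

CHF 206,157.81

Ordinary annuity of 28 payments, first payment at period 52.
Periodic rate r = 0.066/4 per quarter; n is counted in quarters.
The ordinary-annuity PV formula values the stream one period before the first payment (period 51); discount that back 51 periods:
PV₀ = 21,320 × [1 − (1+r)^−28] / r × (1+r)^−51 = CHF 206,157.81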